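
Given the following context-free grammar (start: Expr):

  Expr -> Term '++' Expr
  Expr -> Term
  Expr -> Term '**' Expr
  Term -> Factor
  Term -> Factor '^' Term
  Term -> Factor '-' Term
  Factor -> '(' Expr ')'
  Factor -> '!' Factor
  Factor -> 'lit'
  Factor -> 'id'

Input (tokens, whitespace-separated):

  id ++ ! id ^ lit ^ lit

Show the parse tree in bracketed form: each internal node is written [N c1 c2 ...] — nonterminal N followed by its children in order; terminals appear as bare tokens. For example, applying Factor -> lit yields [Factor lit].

[Expr [Term [Factor id]] ++ [Expr [Term [Factor ! [Factor id]] ^ [Term [Factor lit] ^ [Term [Factor lit]]]]]]

Expr
Term ++ Expr
Factor ++ Expr
id ++ Expr
id ++ Term
id ++ Factor ^ Term
id ++ ! Factor ^ Term
id ++ ! id ^ Term
id ++ ! id ^ Factor ^ Term
id ++ ! id ^ lit ^ Term
id ++ ! id ^ lit ^ Factor
id ++ ! id ^ lit ^ lit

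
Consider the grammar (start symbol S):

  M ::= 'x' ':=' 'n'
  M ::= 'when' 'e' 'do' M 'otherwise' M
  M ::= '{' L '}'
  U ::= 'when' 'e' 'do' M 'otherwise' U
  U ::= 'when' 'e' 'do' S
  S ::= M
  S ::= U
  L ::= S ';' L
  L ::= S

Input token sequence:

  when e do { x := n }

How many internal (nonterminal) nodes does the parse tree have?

7

[S [U when e do [S [M { [L [S [M x := n]]] }]]]]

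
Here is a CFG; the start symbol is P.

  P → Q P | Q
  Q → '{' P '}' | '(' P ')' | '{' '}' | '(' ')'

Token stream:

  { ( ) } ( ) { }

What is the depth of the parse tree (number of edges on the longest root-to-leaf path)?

[P [Q { [P [Q ( )]] }] [P [Q ( )] [P [Q { }]]]]

4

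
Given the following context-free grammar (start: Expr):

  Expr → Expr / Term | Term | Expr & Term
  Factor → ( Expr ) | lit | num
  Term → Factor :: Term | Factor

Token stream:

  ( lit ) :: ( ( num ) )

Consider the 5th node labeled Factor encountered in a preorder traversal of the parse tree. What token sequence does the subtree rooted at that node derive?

[Expr [Term [Factor ( [Expr [Term [Factor lit]]] )] :: [Term [Factor ( [Expr [Term [Factor ( [Expr [Term [Factor num]]] )]]] )]]]]

num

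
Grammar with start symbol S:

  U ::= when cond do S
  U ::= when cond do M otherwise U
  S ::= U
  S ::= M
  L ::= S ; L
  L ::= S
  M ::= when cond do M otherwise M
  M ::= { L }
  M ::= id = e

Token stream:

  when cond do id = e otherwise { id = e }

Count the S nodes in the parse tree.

[S [M when cond do [M id = e] otherwise [M { [L [S [M id = e]]] }]]]

2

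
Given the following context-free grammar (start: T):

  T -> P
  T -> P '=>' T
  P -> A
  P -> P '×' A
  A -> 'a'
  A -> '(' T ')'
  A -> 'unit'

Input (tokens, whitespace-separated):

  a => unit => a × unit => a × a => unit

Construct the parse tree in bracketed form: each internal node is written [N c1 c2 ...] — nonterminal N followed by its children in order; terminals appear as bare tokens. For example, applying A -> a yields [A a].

[T [P [A a]] => [T [P [A unit]] => [T [P [P [A a]] × [A unit]] => [T [P [P [A a]] × [A a]] => [T [P [A unit]]]]]]]

T
P => T
A => T
a => T
a => P => T
a => A => T
a => unit => T
a => unit => P => T
a => unit => P × A => T
a => unit => A × A => T
a => unit => a × A => T
a => unit => a × unit => T
a => unit => a × unit => P => T
a => unit => a × unit => P × A => T
a => unit => a × unit => A × A => T
a => unit => a × unit => a × A => T
a => unit => a × unit => a × a => T
a => unit => a × unit => a × a => P
a => unit => a × unit => a × a => A
a => unit => a × unit => a × a => unit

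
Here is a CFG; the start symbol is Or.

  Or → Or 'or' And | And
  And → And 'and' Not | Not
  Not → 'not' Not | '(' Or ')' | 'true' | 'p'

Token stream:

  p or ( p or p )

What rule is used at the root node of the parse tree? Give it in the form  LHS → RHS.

Or → Or 'or' And

[Or [Or [And [Not p]]] or [And [Not ( [Or [Or [And [Not p]]] or [And [Not p]]] )]]]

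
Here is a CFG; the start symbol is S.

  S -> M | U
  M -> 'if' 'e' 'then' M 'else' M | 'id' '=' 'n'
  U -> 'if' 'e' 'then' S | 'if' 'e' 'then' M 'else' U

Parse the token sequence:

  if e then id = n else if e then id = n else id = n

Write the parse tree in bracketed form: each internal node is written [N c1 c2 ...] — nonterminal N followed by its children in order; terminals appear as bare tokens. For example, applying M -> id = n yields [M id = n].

S
M
if e then M else M
if e then id = n else M
if e then id = n else if e then M else M
if e then id = n else if e then id = n else M
if e then id = n else if e then id = n else id = n

[S [M if e then [M id = n] else [M if e then [M id = n] else [M id = n]]]]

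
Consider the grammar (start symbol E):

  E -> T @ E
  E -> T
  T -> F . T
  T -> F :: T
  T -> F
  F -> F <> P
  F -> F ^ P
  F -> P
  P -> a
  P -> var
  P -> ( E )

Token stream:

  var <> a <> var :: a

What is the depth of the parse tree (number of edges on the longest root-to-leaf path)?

[E [T [F [F [F [P var]] <> [P a]] <> [P var]] :: [T [F [P a]]]]]

6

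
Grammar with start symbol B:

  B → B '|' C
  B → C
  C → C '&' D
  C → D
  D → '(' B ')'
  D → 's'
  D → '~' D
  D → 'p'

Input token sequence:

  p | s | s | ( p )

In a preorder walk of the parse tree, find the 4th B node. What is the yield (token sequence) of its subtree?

p

[B [B [B [B [C [D p]]] | [C [D s]]] | [C [D s]]] | [C [D ( [B [C [D p]]] )]]]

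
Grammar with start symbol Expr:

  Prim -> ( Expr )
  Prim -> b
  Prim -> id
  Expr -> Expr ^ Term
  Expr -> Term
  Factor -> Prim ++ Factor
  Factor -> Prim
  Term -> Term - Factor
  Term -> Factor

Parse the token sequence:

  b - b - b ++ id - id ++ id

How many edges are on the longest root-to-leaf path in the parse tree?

7

[Expr [Term [Term [Term [Term [Factor [Prim b]]] - [Factor [Prim b]]] - [Factor [Prim b] ++ [Factor [Prim id]]]] - [Factor [Prim id] ++ [Factor [Prim id]]]]]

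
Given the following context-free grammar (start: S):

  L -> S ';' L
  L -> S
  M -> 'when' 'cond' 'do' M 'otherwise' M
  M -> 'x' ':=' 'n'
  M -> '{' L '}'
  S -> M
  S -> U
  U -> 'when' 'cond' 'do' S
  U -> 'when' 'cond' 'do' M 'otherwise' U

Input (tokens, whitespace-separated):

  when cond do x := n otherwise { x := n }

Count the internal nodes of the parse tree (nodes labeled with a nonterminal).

7

[S [M when cond do [M x := n] otherwise [M { [L [S [M x := n]]] }]]]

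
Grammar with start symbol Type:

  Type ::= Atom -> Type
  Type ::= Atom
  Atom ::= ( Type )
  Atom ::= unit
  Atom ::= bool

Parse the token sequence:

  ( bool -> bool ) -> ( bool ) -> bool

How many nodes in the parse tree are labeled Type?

[Type [Atom ( [Type [Atom bool] -> [Type [Atom bool]]] )] -> [Type [Atom ( [Type [Atom bool]] )] -> [Type [Atom bool]]]]

6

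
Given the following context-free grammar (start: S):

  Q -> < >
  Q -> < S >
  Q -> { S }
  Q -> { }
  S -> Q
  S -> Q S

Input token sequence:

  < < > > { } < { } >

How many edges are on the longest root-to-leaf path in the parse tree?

[S [Q < [S [Q < >]] >] [S [Q { }] [S [Q < [S [Q { }]] >]]]]

6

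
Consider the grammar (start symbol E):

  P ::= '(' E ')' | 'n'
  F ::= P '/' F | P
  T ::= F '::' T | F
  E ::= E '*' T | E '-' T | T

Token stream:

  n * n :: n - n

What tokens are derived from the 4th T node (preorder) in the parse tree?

[E [E [E [T [F [P n]]]] * [T [F [P n]] :: [T [F [P n]]]]] - [T [F [P n]]]]

n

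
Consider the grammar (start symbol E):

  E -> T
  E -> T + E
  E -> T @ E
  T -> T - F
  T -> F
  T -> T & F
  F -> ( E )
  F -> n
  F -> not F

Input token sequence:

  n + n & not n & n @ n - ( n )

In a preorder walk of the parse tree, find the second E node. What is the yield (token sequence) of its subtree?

n & not n & n @ n - ( n )

[E [T [F n]] + [E [T [T [T [F n]] & [F not [F n]]] & [F n]] @ [E [T [T [F n]] - [F ( [E [T [F n]]] )]]]]]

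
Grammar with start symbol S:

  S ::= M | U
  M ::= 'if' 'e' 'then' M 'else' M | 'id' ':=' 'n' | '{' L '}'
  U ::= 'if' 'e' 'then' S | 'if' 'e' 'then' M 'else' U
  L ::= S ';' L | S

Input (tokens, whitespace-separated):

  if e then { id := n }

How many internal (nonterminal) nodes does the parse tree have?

[S [U if e then [S [M { [L [S [M id := n]]] }]]]]

7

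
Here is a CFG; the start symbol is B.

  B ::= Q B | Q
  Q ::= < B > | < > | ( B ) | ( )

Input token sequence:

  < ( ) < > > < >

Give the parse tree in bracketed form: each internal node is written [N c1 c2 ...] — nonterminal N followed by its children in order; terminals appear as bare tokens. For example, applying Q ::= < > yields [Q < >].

[B [Q < [B [Q ( )] [B [Q < >]]] >] [B [Q < >]]]

B
Q B
< B > B
< Q B > B
< ( ) B > B
< ( ) Q > B
< ( ) < > > B
< ( ) < > > Q
< ( ) < > > < >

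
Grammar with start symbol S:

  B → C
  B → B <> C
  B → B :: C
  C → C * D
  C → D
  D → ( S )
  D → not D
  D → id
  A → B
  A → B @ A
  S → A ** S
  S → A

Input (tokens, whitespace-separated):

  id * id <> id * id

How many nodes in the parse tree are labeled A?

[S [A [B [B [C [C [D id]] * [D id]]] <> [C [C [D id]] * [D id]]]]]

1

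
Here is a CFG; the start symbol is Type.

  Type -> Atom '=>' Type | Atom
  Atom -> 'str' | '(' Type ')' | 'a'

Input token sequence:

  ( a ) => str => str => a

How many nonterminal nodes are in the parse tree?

[Type [Atom ( [Type [Atom a]] )] => [Type [Atom str] => [Type [Atom str] => [Type [Atom a]]]]]

10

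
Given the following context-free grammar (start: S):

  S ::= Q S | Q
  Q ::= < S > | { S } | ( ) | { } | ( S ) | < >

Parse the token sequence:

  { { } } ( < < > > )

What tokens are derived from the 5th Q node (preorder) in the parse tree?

< >

[S [Q { [S [Q { }]] }] [S [Q ( [S [Q < [S [Q < >]] >]] )]]]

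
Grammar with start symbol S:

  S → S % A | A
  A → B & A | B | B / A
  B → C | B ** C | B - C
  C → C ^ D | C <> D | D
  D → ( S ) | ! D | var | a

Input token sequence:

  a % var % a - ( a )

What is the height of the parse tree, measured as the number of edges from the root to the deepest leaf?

10

[S [S [S [A [B [C [D a]]]]] % [A [B [C [D var]]]]] % [A [B [B [C [D a]]] - [C [D ( [S [A [B [C [D a]]]]] )]]]]]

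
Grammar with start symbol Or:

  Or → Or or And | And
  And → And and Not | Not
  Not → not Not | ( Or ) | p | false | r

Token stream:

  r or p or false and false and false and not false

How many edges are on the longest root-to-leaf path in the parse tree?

[Or [Or [Or [And [Not r]]] or [And [Not p]]] or [And [And [And [And [Not false]] and [Not false]] and [Not false]] and [Not not [Not false]]]]

6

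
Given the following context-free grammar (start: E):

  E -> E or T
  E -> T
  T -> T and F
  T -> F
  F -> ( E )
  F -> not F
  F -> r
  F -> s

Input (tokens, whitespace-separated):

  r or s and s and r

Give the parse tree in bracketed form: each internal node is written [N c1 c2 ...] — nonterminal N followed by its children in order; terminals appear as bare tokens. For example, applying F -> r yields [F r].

[E [E [T [F r]]] or [T [T [T [F s]] and [F s]] and [F r]]]

E
E or T
T or T
F or T
r or T
r or T and F
r or T and F and F
r or F and F and F
r or s and F and F
r or s and s and F
r or s and s and r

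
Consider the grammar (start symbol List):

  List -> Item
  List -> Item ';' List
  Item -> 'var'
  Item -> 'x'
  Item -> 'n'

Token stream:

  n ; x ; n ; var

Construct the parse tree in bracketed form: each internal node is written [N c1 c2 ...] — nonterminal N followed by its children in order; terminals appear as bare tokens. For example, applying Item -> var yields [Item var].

List
Item ; List
n ; List
n ; Item ; List
n ; x ; List
n ; x ; Item ; List
n ; x ; n ; List
n ; x ; n ; Item
n ; x ; n ; var

[List [Item n] ; [List [Item x] ; [List [Item n] ; [List [Item var]]]]]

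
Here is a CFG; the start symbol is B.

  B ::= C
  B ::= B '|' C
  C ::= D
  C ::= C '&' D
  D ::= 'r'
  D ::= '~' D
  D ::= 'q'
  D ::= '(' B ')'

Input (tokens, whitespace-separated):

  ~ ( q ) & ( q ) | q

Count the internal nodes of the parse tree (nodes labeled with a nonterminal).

15

[B [B [C [C [D ~ [D ( [B [C [D q]]] )]]] & [D ( [B [C [D q]]] )]]] | [C [D q]]]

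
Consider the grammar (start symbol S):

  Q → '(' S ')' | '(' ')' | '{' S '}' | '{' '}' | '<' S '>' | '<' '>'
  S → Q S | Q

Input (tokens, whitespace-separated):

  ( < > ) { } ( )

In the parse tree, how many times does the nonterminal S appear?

4

[S [Q ( [S [Q < >]] )] [S [Q { }] [S [Q ( )]]]]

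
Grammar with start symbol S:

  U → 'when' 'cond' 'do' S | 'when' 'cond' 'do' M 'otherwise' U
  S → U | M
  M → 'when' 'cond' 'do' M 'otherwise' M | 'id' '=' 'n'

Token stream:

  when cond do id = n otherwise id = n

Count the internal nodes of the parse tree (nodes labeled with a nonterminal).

4

[S [M when cond do [M id = n] otherwise [M id = n]]]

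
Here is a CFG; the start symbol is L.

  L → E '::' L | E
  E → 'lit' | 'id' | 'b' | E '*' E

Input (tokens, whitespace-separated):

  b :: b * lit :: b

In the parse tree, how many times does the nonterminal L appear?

3

[L [E b] :: [L [E [E b] * [E lit]] :: [L [E b]]]]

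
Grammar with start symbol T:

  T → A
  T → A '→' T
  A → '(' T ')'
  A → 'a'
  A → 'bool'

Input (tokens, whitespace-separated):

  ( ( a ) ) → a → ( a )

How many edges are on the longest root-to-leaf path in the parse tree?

[T [A ( [T [A ( [T [A a]] )]] )] → [T [A a] → [T [A ( [T [A a]] )]]]]

6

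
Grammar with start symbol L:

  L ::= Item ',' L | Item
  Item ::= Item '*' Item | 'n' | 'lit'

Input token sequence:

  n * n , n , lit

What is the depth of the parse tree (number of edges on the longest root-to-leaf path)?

[L [Item [Item n] * [Item n]] , [L [Item n] , [L [Item lit]]]]

4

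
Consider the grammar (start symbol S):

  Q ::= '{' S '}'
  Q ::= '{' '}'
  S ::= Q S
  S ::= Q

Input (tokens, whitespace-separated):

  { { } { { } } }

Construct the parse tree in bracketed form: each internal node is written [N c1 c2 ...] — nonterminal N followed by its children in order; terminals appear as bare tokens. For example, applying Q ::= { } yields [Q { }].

[S [Q { [S [Q { }] [S [Q { [S [Q { }]] }]]] }]]

S
Q
{ S }
{ Q S }
{ { } S }
{ { } Q }
{ { } { S } }
{ { } { Q } }
{ { } { { } } }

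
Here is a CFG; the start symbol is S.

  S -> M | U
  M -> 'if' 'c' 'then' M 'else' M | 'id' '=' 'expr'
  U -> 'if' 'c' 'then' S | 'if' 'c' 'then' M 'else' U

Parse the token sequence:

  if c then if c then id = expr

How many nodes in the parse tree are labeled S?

[S [U if c then [S [U if c then [S [M id = expr]]]]]]

3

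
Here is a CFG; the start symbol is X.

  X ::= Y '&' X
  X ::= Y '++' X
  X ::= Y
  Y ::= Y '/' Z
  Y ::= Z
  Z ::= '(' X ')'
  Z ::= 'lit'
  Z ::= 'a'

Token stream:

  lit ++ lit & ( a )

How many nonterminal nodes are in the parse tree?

12

[X [Y [Z lit]] ++ [X [Y [Z lit]] & [X [Y [Z ( [X [Y [Z a]]] )]]]]]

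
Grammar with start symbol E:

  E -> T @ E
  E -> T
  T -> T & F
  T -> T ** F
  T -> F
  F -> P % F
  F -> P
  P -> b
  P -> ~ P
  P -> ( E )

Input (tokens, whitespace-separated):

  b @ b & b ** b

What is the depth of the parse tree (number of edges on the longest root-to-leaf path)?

[E [T [F [P b]]] @ [E [T [T [T [F [P b]]] & [F [P b]]] ** [F [P b]]]]]

7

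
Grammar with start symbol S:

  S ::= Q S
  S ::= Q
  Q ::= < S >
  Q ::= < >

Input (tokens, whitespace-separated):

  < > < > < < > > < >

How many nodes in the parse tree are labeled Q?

[S [Q < >] [S [Q < >] [S [Q < [S [Q < >]] >] [S [Q < >]]]]]

5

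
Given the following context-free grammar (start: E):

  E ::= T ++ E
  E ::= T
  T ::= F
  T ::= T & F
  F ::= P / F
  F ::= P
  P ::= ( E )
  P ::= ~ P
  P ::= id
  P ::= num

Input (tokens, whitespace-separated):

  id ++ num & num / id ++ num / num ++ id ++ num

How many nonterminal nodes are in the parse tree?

27

[E [T [F [P id]]] ++ [E [T [T [F [P num]]] & [F [P num] / [F [P id]]]] ++ [E [T [F [P num] / [F [P num]]]] ++ [E [T [F [P id]]] ++ [E [T [F [P num]]]]]]]]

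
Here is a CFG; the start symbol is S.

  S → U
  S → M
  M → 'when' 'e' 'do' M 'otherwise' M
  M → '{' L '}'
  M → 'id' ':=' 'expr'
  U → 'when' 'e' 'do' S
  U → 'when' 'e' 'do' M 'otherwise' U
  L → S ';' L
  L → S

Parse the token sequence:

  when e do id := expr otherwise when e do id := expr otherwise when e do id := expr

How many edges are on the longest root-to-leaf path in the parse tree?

[S [U when e do [M id := expr] otherwise [U when e do [M id := expr] otherwise [U when e do [S [M id := expr]]]]]]

6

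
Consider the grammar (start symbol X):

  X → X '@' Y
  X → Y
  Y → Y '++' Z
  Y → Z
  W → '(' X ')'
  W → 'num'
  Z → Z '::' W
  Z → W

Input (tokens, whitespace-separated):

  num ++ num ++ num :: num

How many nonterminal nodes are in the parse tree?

12

[X [Y [Y [Y [Z [W num]]] ++ [Z [W num]]] ++ [Z [Z [W num]] :: [W num]]]]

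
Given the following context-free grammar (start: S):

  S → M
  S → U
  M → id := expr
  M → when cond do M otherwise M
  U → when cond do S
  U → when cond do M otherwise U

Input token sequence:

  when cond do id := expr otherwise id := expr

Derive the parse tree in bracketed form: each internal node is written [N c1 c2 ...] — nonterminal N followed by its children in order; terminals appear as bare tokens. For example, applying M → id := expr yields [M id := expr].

[S [M when cond do [M id := expr] otherwise [M id := expr]]]

S
M
when cond do M otherwise M
when cond do id := expr otherwise M
when cond do id := expr otherwise id := expr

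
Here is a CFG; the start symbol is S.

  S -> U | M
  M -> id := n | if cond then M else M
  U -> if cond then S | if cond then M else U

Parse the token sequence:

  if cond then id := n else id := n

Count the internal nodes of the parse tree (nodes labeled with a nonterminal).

[S [M if cond then [M id := n] else [M id := n]]]

4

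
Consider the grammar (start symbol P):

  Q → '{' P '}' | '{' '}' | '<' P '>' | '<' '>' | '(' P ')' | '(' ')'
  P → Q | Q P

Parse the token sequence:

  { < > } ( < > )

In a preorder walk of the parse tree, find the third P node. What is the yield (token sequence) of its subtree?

( < > )

[P [Q { [P [Q < >]] }] [P [Q ( [P [Q < >]] )]]]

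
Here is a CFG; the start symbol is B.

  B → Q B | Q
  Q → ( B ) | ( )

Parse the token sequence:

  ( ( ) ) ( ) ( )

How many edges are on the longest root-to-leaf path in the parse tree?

[B [Q ( [B [Q ( )]] )] [B [Q ( )] [B [Q ( )]]]]

4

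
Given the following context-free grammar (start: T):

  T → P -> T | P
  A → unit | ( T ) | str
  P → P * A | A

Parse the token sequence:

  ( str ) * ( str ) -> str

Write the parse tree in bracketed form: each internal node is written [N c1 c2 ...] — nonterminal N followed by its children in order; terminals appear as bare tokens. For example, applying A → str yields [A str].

T
P -> T
P * A -> T
A * A -> T
( T ) * A -> T
( P ) * A -> T
( A ) * A -> T
( str ) * A -> T
( str ) * ( T ) -> T
( str ) * ( P ) -> T
( str ) * ( A ) -> T
( str ) * ( str ) -> T
( str ) * ( str ) -> P
( str ) * ( str ) -> A
( str ) * ( str ) -> str

[T [P [P [A ( [T [P [A str]]] )]] * [A ( [T [P [A str]]] )]] -> [T [P [A str]]]]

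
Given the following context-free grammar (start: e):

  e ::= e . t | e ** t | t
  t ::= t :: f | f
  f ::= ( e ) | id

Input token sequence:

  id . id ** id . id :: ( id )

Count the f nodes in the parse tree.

[e [e [e [e [t [f id]]] . [t [f id]]] ** [t [f id]]] . [t [t [f id]] :: [f ( [e [t [f id]]] )]]]

6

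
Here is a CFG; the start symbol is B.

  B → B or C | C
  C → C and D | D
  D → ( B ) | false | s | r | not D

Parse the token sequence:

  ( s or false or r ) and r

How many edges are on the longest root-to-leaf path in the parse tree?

[B [C [C [D ( [B [B [B [C [D s]]] or [C [D false]]] or [C [D r]]] )]] and [D r]]]

9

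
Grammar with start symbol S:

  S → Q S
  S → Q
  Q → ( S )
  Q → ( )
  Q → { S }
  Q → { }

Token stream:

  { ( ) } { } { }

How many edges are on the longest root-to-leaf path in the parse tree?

[S [Q { [S [Q ( )]] }] [S [Q { }] [S [Q { }]]]]

4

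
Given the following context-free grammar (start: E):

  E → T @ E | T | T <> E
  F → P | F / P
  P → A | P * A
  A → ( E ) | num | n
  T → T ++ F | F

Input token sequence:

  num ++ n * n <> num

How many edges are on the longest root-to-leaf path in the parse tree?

6

[E [T [T [F [P [A num]]]] ++ [F [P [P [A n]] * [A n]]]] <> [E [T [F [P [A num]]]]]]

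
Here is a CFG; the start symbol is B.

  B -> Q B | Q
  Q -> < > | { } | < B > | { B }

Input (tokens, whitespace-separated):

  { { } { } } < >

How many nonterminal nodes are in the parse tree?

[B [Q { [B [Q { }] [B [Q { }]]] }] [B [Q < >]]]

8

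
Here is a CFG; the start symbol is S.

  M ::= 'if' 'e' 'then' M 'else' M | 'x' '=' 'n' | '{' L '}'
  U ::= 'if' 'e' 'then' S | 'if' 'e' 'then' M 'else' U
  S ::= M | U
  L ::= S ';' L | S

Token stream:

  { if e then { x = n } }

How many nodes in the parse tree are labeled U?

[S [M { [L [S [U if e then [S [M { [L [S [M x = n]]] }]]]]] }]]

1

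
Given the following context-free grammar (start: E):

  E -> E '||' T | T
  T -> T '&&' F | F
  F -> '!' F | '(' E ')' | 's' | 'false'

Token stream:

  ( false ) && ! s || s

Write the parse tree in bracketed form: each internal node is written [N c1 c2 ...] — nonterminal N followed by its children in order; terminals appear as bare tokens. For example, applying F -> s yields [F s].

E
E || T
T || T
T && F || T
F && F || T
( E ) && F || T
( T ) && F || T
( F ) && F || T
( false ) && F || T
( false ) && ! F || T
( false ) && ! s || T
( false ) && ! s || F
( false ) && ! s || s

[E [E [T [T [F ( [E [T [F false]]] )]] && [F ! [F s]]]] || [T [F s]]]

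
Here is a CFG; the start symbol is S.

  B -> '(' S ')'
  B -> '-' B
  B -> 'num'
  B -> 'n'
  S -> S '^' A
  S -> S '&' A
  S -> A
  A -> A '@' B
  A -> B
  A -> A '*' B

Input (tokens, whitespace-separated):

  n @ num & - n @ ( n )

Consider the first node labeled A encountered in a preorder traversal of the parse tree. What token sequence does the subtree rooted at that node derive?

n @ num

[S [S [A [A [B n]] @ [B num]]] & [A [A [B - [B n]]] @ [B ( [S [A [B n]]] )]]]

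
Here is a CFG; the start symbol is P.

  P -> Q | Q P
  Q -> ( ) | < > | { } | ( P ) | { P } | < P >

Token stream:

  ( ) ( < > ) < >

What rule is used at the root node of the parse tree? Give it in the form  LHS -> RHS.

P -> Q P

[P [Q ( )] [P [Q ( [P [Q < >]] )] [P [Q < >]]]]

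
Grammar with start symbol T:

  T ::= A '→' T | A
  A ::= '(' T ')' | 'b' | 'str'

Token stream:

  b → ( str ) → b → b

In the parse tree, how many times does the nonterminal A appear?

[T [A b] → [T [A ( [T [A str]] )] → [T [A b] → [T [A b]]]]]

5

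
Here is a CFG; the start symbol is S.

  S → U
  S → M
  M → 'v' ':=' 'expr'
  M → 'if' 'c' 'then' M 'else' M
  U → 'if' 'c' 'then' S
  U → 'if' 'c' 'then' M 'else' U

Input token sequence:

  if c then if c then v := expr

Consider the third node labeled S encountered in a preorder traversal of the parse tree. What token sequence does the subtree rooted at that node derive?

v := expr

[S [U if c then [S [U if c then [S [M v := expr]]]]]]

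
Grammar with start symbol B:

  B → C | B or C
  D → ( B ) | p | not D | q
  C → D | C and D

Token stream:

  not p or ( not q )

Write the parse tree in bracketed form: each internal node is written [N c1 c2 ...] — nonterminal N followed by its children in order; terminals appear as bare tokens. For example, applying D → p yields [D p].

[B [B [C [D not [D p]]]] or [C [D ( [B [C [D not [D q]]]] )]]]

B
B or C
C or C
D or C
not D or C
not p or C
not p or D
not p or ( B )
not p or ( C )
not p or ( D )
not p or ( not D )
not p or ( not q )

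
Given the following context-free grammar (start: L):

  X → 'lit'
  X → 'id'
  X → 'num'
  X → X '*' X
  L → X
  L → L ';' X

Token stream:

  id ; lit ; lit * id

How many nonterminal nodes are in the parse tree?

[L [L [L [X id]] ; [X lit]] ; [X [X lit] * [X id]]]

8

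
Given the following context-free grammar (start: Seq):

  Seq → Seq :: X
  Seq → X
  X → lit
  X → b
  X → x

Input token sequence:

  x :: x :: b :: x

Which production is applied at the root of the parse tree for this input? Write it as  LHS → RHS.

Seq → Seq :: X

[Seq [Seq [Seq [Seq [X x]] :: [X x]] :: [X b]] :: [X x]]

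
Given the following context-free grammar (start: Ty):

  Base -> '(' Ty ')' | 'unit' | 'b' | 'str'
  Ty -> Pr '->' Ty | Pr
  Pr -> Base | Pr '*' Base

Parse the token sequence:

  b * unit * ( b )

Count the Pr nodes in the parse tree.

[Ty [Pr [Pr [Pr [Base b]] * [Base unit]] * [Base ( [Ty [Pr [Base b]]] )]]]

4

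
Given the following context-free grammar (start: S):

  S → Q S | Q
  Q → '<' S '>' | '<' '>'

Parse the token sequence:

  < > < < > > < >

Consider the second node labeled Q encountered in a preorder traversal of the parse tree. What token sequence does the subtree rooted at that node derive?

< < > >

[S [Q < >] [S [Q < [S [Q < >]] >] [S [Q < >]]]]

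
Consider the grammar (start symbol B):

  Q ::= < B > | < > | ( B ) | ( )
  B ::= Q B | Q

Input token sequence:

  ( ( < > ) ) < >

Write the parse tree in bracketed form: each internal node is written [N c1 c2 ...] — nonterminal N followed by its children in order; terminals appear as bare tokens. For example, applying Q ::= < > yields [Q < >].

[B [Q ( [B [Q ( [B [Q < >]] )]] )] [B [Q < >]]]

B
Q B
( B ) B
( Q ) B
( ( B ) ) B
( ( Q ) ) B
( ( < > ) ) B
( ( < > ) ) Q
( ( < > ) ) < >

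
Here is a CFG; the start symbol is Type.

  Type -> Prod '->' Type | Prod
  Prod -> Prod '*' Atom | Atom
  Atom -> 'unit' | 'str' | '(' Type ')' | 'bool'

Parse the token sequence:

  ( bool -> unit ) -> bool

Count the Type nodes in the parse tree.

4

[Type [Prod [Atom ( [Type [Prod [Atom bool]] -> [Type [Prod [Atom unit]]]] )]] -> [Type [Prod [Atom bool]]]]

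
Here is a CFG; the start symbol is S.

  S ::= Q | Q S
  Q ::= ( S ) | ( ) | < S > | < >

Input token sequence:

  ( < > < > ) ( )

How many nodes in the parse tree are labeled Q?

4

[S [Q ( [S [Q < >] [S [Q < >]]] )] [S [Q ( )]]]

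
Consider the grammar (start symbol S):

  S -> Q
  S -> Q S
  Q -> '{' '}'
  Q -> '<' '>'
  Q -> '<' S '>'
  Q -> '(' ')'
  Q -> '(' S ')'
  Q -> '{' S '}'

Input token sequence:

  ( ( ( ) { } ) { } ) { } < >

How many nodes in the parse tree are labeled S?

7

[S [Q ( [S [Q ( [S [Q ( )] [S [Q { }]]] )] [S [Q { }]]] )] [S [Q { }] [S [Q < >]]]]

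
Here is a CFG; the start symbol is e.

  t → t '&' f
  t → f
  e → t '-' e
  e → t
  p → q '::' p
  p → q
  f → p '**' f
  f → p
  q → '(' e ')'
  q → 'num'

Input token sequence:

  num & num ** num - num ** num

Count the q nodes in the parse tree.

[e [t [t [f [p [q num]]]] & [f [p [q num]] ** [f [p [q num]]]]] - [e [t [f [p [q num]] ** [f [p [q num]]]]]]]

5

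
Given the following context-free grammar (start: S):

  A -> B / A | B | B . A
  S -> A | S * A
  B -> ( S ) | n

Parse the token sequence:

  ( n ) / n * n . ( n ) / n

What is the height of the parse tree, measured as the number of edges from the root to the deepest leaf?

7

[S [S [A [B ( [S [A [B n]]] )] / [A [B n]]]] * [A [B n] . [A [B ( [S [A [B n]]] )] / [A [B n]]]]]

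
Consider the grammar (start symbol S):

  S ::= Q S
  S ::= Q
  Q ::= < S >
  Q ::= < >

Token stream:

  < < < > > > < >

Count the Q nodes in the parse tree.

[S [Q < [S [Q < [S [Q < >]] >]] >] [S [Q < >]]]

4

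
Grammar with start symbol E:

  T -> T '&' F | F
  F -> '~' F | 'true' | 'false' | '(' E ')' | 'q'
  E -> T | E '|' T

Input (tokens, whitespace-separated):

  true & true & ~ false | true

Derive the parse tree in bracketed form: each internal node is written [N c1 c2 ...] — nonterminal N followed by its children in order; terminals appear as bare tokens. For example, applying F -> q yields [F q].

[E [E [T [T [T [F true]] & [F true]] & [F ~ [F false]]]] | [T [F true]]]

E
E | T
T | T
T & F | T
T & F & F | T
F & F & F | T
true & F & F | T
true & true & F | T
true & true & ~ F | T
true & true & ~ false | T
true & true & ~ false | F
true & true & ~ false | true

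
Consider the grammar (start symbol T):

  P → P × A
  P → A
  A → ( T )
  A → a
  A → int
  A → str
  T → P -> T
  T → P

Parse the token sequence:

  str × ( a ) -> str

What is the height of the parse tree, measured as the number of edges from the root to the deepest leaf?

6

[T [P [P [A str]] × [A ( [T [P [A a]]] )]] -> [T [P [A str]]]]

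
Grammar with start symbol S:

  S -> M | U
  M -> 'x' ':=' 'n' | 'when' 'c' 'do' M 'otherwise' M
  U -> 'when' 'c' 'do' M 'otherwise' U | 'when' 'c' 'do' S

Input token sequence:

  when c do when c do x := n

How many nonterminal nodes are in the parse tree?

[S [U when c do [S [U when c do [S [M x := n]]]]]]

6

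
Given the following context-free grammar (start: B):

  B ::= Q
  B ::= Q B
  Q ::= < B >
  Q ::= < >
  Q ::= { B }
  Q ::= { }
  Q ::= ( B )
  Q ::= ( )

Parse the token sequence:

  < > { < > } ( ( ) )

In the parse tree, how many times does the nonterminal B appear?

[B [Q < >] [B [Q { [B [Q < >]] }] [B [Q ( [B [Q ( )]] )]]]]

5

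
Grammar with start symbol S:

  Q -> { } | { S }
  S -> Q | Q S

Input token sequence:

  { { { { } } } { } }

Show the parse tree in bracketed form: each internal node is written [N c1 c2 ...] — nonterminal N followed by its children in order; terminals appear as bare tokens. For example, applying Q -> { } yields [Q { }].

[S [Q { [S [Q { [S [Q { [S [Q { }]] }]] }] [S [Q { }]]] }]]

S
Q
{ S }
{ Q S }
{ { S } S }
{ { Q } S }
{ { { S } } S }
{ { { Q } } S }
{ { { { } } } S }
{ { { { } } } Q }
{ { { { } } } { } }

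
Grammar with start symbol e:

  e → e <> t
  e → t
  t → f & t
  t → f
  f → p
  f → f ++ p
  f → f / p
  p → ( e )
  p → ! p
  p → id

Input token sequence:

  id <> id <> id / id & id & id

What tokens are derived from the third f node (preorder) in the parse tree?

id / id

[e [e [e [t [f [p id]]]] <> [t [f [p id]]]] <> [t [f [f [p id]] / [p id]] & [t [f [p id]] & [t [f [p id]]]]]]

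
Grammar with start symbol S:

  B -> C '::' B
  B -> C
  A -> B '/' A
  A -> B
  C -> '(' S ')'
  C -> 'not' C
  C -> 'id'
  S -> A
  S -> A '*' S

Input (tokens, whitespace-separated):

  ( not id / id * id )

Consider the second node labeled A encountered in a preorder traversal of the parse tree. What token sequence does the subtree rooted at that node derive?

not id / id

[S [A [B [C ( [S [A [B [C not [C id]]] / [A [B [C id]]]] * [S [A [B [C id]]]]] )]]]]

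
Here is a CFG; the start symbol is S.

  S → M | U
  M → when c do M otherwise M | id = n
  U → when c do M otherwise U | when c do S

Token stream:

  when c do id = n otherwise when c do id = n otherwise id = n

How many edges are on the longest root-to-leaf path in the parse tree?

[S [M when c do [M id = n] otherwise [M when c do [M id = n] otherwise [M id = n]]]]

4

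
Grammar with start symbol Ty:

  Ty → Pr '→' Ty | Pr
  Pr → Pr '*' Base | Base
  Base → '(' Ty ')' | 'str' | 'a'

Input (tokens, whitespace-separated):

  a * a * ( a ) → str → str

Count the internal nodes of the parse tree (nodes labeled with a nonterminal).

16

[Ty [Pr [Pr [Pr [Base a]] * [Base a]] * [Base ( [Ty [Pr [Base a]]] )]] → [Ty [Pr [Base str]] → [Ty [Pr [Base str]]]]]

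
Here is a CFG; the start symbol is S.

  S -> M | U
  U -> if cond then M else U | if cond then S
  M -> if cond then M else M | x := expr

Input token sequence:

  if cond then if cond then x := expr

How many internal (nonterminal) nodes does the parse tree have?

[S [U if cond then [S [U if cond then [S [M x := expr]]]]]]

6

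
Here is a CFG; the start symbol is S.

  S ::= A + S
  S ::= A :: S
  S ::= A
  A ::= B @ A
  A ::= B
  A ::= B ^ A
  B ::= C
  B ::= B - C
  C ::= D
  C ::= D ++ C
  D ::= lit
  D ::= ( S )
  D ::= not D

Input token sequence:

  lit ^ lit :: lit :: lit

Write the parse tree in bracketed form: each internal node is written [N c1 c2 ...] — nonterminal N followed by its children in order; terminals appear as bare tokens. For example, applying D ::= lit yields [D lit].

[S [A [B [C [D lit]]] ^ [A [B [C [D lit]]]]] :: [S [A [B [C [D lit]]]] :: [S [A [B [C [D lit]]]]]]]

S
A :: S
B ^ A :: S
C ^ A :: S
D ^ A :: S
lit ^ A :: S
lit ^ B :: S
lit ^ C :: S
lit ^ D :: S
lit ^ lit :: S
lit ^ lit :: A :: S
lit ^ lit :: B :: S
lit ^ lit :: C :: S
lit ^ lit :: D :: S
lit ^ lit :: lit :: S
lit ^ lit :: lit :: A
lit ^ lit :: lit :: B
lit ^ lit :: lit :: C
lit ^ lit :: lit :: D
lit ^ lit :: lit :: lit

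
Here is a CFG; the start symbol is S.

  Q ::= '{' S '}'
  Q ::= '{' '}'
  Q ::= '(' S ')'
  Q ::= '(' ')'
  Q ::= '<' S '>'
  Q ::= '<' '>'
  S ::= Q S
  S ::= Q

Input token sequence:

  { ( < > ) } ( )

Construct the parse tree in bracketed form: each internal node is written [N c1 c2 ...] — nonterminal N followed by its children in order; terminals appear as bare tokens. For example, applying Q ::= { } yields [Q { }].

S
Q S
{ S } S
{ Q } S
{ ( S ) } S
{ ( Q ) } S
{ ( < > ) } S
{ ( < > ) } Q
{ ( < > ) } ( )

[S [Q { [S [Q ( [S [Q < >]] )]] }] [S [Q ( )]]]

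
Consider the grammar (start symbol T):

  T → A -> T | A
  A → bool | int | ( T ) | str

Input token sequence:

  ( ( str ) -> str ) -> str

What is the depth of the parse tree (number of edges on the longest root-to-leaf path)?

[T [A ( [T [A ( [T [A str]] )] -> [T [A str]]] )] -> [T [A str]]]

6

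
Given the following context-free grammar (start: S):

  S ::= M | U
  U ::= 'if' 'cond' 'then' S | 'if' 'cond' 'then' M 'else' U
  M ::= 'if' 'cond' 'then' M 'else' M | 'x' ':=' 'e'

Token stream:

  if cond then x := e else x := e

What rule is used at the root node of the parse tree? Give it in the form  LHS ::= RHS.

[S [M if cond then [M x := e] else [M x := e]]]

S ::= M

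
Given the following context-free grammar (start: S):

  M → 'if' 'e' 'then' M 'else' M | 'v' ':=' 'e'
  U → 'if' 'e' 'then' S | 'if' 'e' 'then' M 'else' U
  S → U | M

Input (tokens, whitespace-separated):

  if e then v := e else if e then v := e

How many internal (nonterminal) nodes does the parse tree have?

6

[S [U if e then [M v := e] else [U if e then [S [M v := e]]]]]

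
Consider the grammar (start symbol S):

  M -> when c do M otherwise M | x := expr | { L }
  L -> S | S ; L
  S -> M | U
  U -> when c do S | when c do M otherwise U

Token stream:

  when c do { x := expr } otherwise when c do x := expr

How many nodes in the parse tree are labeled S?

3

[S [U when c do [M { [L [S [M x := expr]]] }] otherwise [U when c do [S [M x := expr]]]]]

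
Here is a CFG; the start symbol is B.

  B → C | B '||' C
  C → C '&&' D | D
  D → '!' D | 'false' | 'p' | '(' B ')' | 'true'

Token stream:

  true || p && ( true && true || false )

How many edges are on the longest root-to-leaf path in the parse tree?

8

[B [B [C [D true]]] || [C [C [D p]] && [D ( [B [B [C [C [D true]] && [D true]]] || [C [D false]]] )]]]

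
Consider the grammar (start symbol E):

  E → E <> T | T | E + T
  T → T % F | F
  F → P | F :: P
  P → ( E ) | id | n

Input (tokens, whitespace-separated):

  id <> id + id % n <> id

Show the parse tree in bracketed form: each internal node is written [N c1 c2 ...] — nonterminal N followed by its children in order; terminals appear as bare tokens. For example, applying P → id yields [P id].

[E [E [E [E [T [F [P id]]]] <> [T [F [P id]]]] + [T [T [F [P id]]] % [F [P n]]]] <> [T [F [P id]]]]

E
E <> T
E + T <> T
E <> T + T <> T
T <> T + T <> T
F <> T + T <> T
P <> T + T <> T
id <> T + T <> T
id <> F + T <> T
id <> P + T <> T
id <> id + T <> T
id <> id + T % F <> T
id <> id + F % F <> T
id <> id + P % F <> T
id <> id + id % F <> T
id <> id + id % P <> T
id <> id + id % n <> T
id <> id + id % n <> F
id <> id + id % n <> P
id <> id + id % n <> id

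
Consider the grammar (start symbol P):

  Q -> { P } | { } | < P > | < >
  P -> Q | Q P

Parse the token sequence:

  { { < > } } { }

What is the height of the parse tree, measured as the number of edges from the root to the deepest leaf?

[P [Q { [P [Q { [P [Q < >]] }]] }] [P [Q { }]]]

6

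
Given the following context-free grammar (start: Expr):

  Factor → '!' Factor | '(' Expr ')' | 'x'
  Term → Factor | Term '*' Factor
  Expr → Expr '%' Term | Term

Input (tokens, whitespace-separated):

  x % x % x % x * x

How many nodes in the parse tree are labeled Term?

[Expr [Expr [Expr [Expr [Term [Factor x]]] % [Term [Factor x]]] % [Term [Factor x]]] % [Term [Term [Factor x]] * [Factor x]]]

5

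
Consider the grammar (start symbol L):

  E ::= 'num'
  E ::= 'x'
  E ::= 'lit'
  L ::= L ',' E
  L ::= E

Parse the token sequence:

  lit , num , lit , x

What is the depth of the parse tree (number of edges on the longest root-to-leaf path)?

5

[L [L [L [L [E lit]] , [E num]] , [E lit]] , [E x]]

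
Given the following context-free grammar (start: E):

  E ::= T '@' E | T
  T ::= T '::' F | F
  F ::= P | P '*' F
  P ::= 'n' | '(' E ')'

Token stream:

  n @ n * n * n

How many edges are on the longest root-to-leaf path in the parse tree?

[E [T [F [P n]]] @ [E [T [F [P n] * [F [P n] * [F [P n]]]]]]]

7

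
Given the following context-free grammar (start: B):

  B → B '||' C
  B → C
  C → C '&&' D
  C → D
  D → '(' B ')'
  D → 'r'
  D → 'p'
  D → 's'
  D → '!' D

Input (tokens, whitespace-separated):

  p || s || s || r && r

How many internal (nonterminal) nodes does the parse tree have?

[B [B [B [B [C [D p]]] || [C [D s]]] || [C [D s]]] || [C [C [D r]] && [D r]]]

14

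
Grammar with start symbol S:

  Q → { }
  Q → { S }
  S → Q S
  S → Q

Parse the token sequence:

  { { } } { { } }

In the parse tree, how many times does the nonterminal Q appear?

4

[S [Q { [S [Q { }]] }] [S [Q { [S [Q { }]] }]]]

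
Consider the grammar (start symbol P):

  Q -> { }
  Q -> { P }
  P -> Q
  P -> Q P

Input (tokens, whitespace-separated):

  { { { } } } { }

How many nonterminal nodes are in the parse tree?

8

[P [Q { [P [Q { [P [Q { }]] }]] }] [P [Q { }]]]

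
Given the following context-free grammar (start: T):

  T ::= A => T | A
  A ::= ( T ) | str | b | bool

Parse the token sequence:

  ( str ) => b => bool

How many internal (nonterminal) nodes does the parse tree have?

[T [A ( [T [A str]] )] => [T [A b] => [T [A bool]]]]

8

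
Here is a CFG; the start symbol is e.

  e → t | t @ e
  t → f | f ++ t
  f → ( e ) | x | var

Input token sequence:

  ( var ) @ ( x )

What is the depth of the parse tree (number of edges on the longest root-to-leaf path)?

[e [t [f ( [e [t [f var]]] )]] @ [e [t [f ( [e [t [f x]]] )]]]]

7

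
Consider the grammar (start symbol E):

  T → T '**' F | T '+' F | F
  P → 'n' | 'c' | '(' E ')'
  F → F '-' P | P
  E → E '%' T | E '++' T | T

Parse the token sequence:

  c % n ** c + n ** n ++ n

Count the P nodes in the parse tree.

6

[E [E [E [T [F [P c]]]] % [T [T [T [T [F [P n]]] ** [F [P c]]] + [F [P n]]] ** [F [P n]]]] ++ [T [F [P n]]]]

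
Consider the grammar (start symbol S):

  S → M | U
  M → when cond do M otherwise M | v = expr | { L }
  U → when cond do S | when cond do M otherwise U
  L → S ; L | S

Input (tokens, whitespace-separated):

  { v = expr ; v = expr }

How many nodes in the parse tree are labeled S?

3

[S [M { [L [S [M v = expr]] ; [L [S [M v = expr]]]] }]]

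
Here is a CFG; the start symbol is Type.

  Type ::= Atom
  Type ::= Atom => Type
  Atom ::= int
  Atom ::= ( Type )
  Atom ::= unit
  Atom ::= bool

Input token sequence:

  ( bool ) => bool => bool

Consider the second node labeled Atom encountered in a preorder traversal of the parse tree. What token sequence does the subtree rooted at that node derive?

[Type [Atom ( [Type [Atom bool]] )] => [Type [Atom bool] => [Type [Atom bool]]]]

bool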